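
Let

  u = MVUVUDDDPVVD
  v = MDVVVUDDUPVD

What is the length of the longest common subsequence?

9

Taking M at u[1]=v[1] → V at u[2]=v[4] → V at u[4]=v[5] → U at u[5]=v[6] → D at u[6]=v[7] → D at u[7]=v[8] → P at u[9]=v[10] → V at u[11]=v[11] → D at u[12]=v[12] gives a common subsequence of length 9. Since dp[12][12] = 9, nothing longer is possible.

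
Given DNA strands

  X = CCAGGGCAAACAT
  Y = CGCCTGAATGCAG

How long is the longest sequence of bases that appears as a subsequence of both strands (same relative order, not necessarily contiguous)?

Pick C at X[1]=Y[3], then C at X[2]=Y[4], then G at X[6]=Y[6], then A at X[8]=Y[7], then A at X[9]=Y[8], then C at X[11]=Y[11], then A at X[12]=Y[12]; all 7 bases appear in both, in order, and the DP table's final entry dp[13][13] is also 7, so no common subsequence is longer.

7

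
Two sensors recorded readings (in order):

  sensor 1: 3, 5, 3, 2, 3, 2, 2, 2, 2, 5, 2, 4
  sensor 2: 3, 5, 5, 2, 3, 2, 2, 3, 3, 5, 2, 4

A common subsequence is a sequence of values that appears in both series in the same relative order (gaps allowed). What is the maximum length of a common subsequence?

Let dp[i][j] be the LCS length of the first i values of sensor 1 and the first j values of sensor 2. dp[i][j] = dp[i-1][j-1]+1 when the i-th and j-th values match, else max(dp[i-1][j], dp[i][j-1]).
    ·  3  5  5  2  3  2  2  3  3  5  2  4
 ·  0  0  0  0  0  0  0  0  0  0  0  0  0
 3  0  1  1  1  1  1  1  1  1  1  1  1  1
 5  0  1  2  2  2  2  2  2  2  2  2  2  2
 3  0  1  2  2  2  3  3  3  3  3  3  3  3
 2  0  1  2  2  3  3  4  4  4  4  4  4  4
 3  0  1  2  2  3  4  4  4  5  5  5  5  5
 2  0  1  2  2  3  4  5  5  5  5  5  6  6
 2  0  1  2  2  3  4  5  6  6  6  6  6  6
 2  0  1  2  2  3  4  5  6  6  6  6  7  7
 2  0  1  2  2  3  4  5  6  6  6  6  7  7
 5  0  1  2  3  3  4  5  6  6  6  7  7  7
 2  0  1  2  3  4  4  5  6  6  6  7  8  8
 4  0  1  2  3  4  4  5  6  6  6  7  8  9
dp[12][12] = 9. One LCS (by backtracking along matches): 3, 5, 2, 3, 2, 2, 5, 2, 4.

9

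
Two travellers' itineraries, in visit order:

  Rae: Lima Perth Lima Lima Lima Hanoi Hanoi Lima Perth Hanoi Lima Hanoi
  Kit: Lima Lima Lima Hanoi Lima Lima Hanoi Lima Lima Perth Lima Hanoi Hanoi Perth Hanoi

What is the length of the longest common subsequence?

9

One common subsequence of length 9: Lima (Rae #1, Kit #2), then Lima (Rae #3, Kit #3), then Lima (Rae #4, Kit #5), then Lima (Rae #5, Kit #6), then Hanoi (Rae #6, Kit #7), then Lima (Rae #8, Kit #9), then Perth (Rae #9, Kit #10), then Hanoi (Rae #10, Kit #13), then Hanoi (Rae #12, Kit #15), and the DP table's final entry dp[12][15] is also 9, so no common subsequence is longer.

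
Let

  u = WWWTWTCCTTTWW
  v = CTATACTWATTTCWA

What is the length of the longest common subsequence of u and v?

7

Taking T (u #4, v #2), then T (u #6, v #4), then C (u #7, v #6), then T (u #9, v #10), then T (u #10, v #11), then T (u #11, v #12), then W (u #12, v #14) gives a common subsequence of length 7. The LCS DP gives dp[13][15] = 7, so this is optimal.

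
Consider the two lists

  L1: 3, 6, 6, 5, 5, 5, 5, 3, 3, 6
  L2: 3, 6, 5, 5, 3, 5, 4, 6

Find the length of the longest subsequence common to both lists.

Pick 3 [1,1] → 6 [3,2] → 5 [4,3] → 5 [5,4] → 5 [6,6] → 6 [10,8]; all 6 values appear in both, in order. The LCS DP gives dp[10][8] = 6, so this is optimal.

6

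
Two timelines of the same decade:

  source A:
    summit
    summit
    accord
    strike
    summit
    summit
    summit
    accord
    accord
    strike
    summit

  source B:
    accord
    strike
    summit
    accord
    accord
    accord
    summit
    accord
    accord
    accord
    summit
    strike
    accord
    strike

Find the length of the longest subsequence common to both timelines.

7

Match accord [3,1]; then strike [4,2]; then summit [5,3]; then summit [6,7]; then summit [7,11]; then accord [9,13]; then strike [10,14] — 7 events in the same relative order in both, and the DP table's final entry dp[11][14] is also 7, so no common subsequence is longer.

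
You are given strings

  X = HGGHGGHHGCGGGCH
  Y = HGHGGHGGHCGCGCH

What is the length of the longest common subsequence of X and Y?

One common subsequence of length 12: H [1,3] → G [2,4] → G [3,5] → H [4,6] → G [5,7] → G [6,8] → H [7,9] → G [9,11] → C [10,12] → G [13,13] → C [14,14] → H [15,15]. dp[15][15] = 12 confirms this is the maximum.

12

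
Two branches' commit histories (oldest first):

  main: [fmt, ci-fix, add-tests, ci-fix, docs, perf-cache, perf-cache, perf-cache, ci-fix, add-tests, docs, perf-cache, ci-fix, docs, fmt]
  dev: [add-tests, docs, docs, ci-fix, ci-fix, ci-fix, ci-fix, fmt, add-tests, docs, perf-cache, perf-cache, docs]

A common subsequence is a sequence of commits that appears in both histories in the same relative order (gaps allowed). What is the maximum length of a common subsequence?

One common subsequence of length 7: ci-fix at main[2]=dev[5]; then ci-fix at main[4]=dev[6]; then ci-fix at main[9]=dev[7]; then add-tests at main[10]=dev[9]; then docs at main[11]=dev[10]; then perf-cache at main[12]=dev[12]; then docs at main[14]=dev[13]. Since dp[15][13] = 7, nothing longer is possible.

7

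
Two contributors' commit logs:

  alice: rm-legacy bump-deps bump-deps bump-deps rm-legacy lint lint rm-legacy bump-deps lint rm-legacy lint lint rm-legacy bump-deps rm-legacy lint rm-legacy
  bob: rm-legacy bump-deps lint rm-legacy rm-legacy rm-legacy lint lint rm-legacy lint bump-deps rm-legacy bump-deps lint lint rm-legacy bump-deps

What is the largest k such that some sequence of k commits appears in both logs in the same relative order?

12

One common subsequence of length 12: rm-legacy (alice #1, bob #1) → bump-deps (alice #2, bob #2) → rm-legacy (alice #5, bob #6) → lint (alice #6, bob #7) → lint (alice #7, bob #8) → rm-legacy (alice #8, bob #9) → bump-deps (alice #9, bob #11) → rm-legacy (alice #11, bob #12) → lint (alice #12, bob #14) → lint (alice #13, bob #15) → rm-legacy (alice #14, bob #16) → bump-deps (alice #15, bob #17), and the DP table's final entry dp[18][17] is also 12, so no common subsequence is longer.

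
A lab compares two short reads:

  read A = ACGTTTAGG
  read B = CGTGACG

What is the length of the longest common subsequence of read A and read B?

5

Let dp[i][j] be the LCS length of the first i bases of read A and the first j bases of read B. dp[i][j] = dp[i-1][j-1]+1 when the i-th and j-th bases match, else max(dp[i-1][j], dp[i][j-1]).
    ·  C  G  T  G  A  C  G
 ·  0  0  0  0  0  0  0  0
 A  0  0  0  0  0  1  1  1
 C  0  1  1  1  1  1  2  2
 G  0  1  2  2  2  2  2  3
 T  0  1  2  3  3  3  3  3
 T  0  1  2  3  3  3  3  3
 T  0  1  2  3  3  3  3  3
 A  0  1  2  3  3  4  4  4
 G  0  1  2  3  4  4  4  5
 G  0  1  2  3  4  4  4  5
dp[9][7] = 5. One LCS (by backtracking along matches): CGTAG.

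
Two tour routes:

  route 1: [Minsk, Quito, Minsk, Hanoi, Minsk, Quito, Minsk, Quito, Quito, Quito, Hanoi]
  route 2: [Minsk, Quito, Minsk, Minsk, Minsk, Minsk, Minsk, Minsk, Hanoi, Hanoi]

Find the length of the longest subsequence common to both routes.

6

Pick Minsk [1,1], Quito [2,2], Minsk [3,6], Minsk [5,7], Minsk [7,8], Hanoi [11,10]; all 6 stops appear in both, in order. Since dp[11][10] = 6, nothing longer is possible.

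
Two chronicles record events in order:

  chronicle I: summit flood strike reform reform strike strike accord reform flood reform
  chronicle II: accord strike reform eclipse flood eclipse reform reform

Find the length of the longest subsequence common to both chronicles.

Taking strike (chronicle I #3, chronicle II #2) → reform (chronicle I #4, chronicle II #3) → reform (chronicle I #9, chronicle II #7) → reform (chronicle I #11, chronicle II #8) gives a common subsequence of length 4, and the DP table's final entry dp[11][8] is also 4, so no common subsequence is longer.

4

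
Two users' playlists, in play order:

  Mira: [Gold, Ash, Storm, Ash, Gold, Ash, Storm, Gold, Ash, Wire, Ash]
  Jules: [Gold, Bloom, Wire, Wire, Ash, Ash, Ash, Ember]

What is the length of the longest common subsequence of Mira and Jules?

Pick Gold [1,1], Ash [2,5], Ash [4,6], Ash [6,7]; all 4 songs appear in both, in order. The LCS DP gives dp[11][8] = 4, so this is optimal.

4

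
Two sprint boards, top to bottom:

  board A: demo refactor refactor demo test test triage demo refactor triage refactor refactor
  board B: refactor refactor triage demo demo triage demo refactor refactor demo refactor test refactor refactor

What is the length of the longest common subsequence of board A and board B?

Pick refactor (board A #2, board B #1); then refactor (board A #3, board B #2); then demo (board A #4, board B #5); then triage (board A #7, board B #6); then demo (board A #8, board B #10); then refactor (board A #9, board B #11); then refactor (board A #11, board B #13); then refactor (board A #12, board B #14); all 8 tasks appear in both, in order, and the DP table's final entry dp[12][14] is also 8, so no common subsequence is longer.

8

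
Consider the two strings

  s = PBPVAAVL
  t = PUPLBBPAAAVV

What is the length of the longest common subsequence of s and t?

6

One common subsequence of length 6: P at s[1]=t[3] → B at s[2]=t[6] → P at s[3]=t[7] → A at s[5]=t[9] → A at s[6]=t[10] → V at s[7]=t[12]. dp[8][12] = 6 confirms this is the maximum.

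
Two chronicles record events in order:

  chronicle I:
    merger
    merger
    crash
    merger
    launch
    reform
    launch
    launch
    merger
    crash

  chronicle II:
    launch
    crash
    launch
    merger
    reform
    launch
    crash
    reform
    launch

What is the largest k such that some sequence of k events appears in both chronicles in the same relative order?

5

Match crash at chronicle I[3]=chronicle II[2]; then merger at chronicle I[4]=chronicle II[4]; then launch at chronicle I[5]=chronicle II[6]; then reform at chronicle I[6]=chronicle II[8]; then launch at chronicle I[8]=chronicle II[9] — 5 events in the same relative order in both, and the DP table's final entry dp[10][9] is also 5, so no common subsequence is longer.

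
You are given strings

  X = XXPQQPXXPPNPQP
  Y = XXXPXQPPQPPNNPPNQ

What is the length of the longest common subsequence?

Match X (X #1, Y #2) → X (X #2, Y #3) → P (X #3, Y #4) → Q (X #4, Y #6) → Q (X #5, Y #9) → P (X #6, Y #11) → P (X #9, Y #14) → P (X #10, Y #15) → N (X #11, Y #16) → Q (X #13, Y #17) — 10 characters in the same relative order in both. The LCS DP gives dp[14][17] = 10, so this is optimal.

10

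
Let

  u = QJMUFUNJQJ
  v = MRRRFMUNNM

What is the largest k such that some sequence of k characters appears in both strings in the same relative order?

4

Pick M at u[3]=v[1], then F at u[5]=v[5], then U at u[6]=v[7], then N at u[7]=v[9]; all 4 characters appear in both, in order. Since dp[10][10] = 4, nothing longer is possible.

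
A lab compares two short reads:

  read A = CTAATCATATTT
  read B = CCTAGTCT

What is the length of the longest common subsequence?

One common subsequence of length 6: C (read A #1, read B #2), then T (read A #2, read B #3), then A (read A #3, read B #4), then T (read A #5, read B #6), then C (read A #6, read B #7), then T (read A #12, read B #8), and the DP table's final entry dp[12][8] is also 6, so no common subsequence is longer.

6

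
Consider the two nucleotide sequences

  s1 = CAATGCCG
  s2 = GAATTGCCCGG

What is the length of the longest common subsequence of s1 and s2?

7

Taking A [2,2] → A [3,3] → T [4,5] → G [5,6] → C [6,8] → C [7,9] → G [8,11] gives a common subsequence of length 7, and the DP table's final entry dp[8][11] is also 7, so no common subsequence is longer.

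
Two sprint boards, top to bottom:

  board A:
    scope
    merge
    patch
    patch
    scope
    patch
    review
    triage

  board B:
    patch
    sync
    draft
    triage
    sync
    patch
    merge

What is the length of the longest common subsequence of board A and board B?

Pick patch at board A[3]=board B[1], patch at board A[4]=board B[6]; all 2 tasks appear in both, in order. Since dp[8][7] = 2, nothing longer is possible.

2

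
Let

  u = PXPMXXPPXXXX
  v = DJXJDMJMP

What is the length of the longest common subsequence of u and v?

Let dp[i][j] be the LCS length of the first i characters of u and the first j characters of v. dp[i][j] = dp[i-1][j-1]+1 when the i-th and j-th characters match, else max(dp[i-1][j], dp[i][j-1]).
    ·  D  J  X  J  D  M  J  M  P
 ·  0  0  0  0  0  0  0  0  0  0
 P  0  0  0  0  0  0  0  0  0  1
 X  0  0  0  1  1  1  1  1  1  1
 P  0  0  0  1  1  1  1  1  1  2
 M  0  0  0  1  1  1  2  2  2  2
 X  0  0  0  1  1  1  2  2  2  2
 X  0  0  0  1  1  1  2  2  2  2
 P  0  0  0  1  1  1  2  2  2  3
 P  0  0  0  1  1  1  2  2  2  3
 X  0  0  0  1  1  1  2  2  2  3
 X  0  0  0  1  1  1  2  2  2  3
 X  0  0  0  1  1  1  2  2  2  3
 X  0  0  0  1  1  1  2  2  2  3
dp[12][9] = 3. One LCS (by backtracking along matches): XMP.

3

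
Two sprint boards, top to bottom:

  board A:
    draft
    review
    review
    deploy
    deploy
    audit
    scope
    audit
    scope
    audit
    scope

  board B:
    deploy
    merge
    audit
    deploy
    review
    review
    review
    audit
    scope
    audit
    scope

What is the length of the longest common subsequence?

6

One common subsequence of length 6: review [2,6], review [3,7], audit [8,8], scope [9,9], audit [10,10], scope [11,11]. The LCS DP gives dp[11][11] = 6, so this is optimal.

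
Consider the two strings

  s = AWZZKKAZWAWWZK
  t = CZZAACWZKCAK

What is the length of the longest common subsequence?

Taking Z at s[3]=t[2], Z at s[4]=t[3], A at s[7]=t[4], A at s[10]=t[5], W at s[12]=t[7], Z at s[13]=t[8], K at s[14]=t[12] gives a common subsequence of length 7. dp[14][12] = 7 confirms this is the maximum.

7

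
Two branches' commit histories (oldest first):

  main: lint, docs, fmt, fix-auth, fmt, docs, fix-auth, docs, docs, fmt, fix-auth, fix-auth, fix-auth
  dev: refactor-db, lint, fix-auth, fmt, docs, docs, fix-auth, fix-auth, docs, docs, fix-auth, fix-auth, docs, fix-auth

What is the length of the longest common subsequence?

10

Pick lint [1,2] → fix-auth [4,3] → fmt [5,4] → docs [6,6] → fix-auth [7,8] → docs [8,9] → docs [9,10] → fix-auth [11,11] → fix-auth [12,12] → fix-auth [13,14]; all 10 commits appear in both, in order. Since dp[13][14] = 10, nothing longer is possible.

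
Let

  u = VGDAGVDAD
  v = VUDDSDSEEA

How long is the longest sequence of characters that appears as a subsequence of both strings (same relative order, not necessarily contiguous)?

4

Taking V (u #1, v #1) → D (u #3, v #4) → D (u #7, v #6) → A (u #8, v #10) gives a common subsequence of length 4. dp[9][10] = 4 confirms this is the maximum.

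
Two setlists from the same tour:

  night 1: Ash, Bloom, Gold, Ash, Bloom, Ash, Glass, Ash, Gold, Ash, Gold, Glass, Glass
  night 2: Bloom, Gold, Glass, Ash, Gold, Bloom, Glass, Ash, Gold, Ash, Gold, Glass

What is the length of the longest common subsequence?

Pick Bloom at night 1[2]=night 2[1], Gold at night 1[3]=night 2[2], Ash at night 1[4]=night 2[4], Bloom at night 1[5]=night 2[6], Glass at night 1[7]=night 2[7], Ash at night 1[8]=night 2[8], Gold at night 1[9]=night 2[9], Ash at night 1[10]=night 2[10], Gold at night 1[11]=night 2[11], Glass at night 1[13]=night 2[12]; all 10 songs appear in both, in order. The LCS DP gives dp[13][12] = 10, so this is optimal.

10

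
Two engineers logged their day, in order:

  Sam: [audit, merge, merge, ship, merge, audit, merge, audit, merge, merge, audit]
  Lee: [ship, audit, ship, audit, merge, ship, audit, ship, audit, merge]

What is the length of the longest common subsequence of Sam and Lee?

Pick audit (Sam #1, Lee #4), merge (Sam #3, Lee #5), ship (Sam #4, Lee #6), audit (Sam #6, Lee #7), audit (Sam #8, Lee #9), merge (Sam #10, Lee #10); all 6 tasks appear in both, in order, and the DP table's final entry dp[11][10] is also 6, so no common subsequence is longer.

6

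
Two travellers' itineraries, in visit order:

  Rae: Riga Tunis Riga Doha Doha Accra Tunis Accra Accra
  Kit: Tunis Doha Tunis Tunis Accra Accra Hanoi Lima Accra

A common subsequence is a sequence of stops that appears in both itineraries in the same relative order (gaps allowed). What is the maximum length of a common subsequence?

5

Pick Tunis [2,1]; then Doha [4,2]; then Accra [6,5]; then Accra [8,6]; then Accra [9,9]; all 5 stops appear in both, in order, and the DP table's final entry dp[9][9] is also 5, so no common subsequence is longer.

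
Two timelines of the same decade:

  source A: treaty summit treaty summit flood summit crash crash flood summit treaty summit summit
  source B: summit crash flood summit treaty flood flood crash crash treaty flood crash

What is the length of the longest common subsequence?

6

Match summit [2,4], treaty [3,5], flood [5,7], crash [7,8], crash [8,9], flood [9,11] — 6 events in the same relative order in both. The LCS DP gives dp[13][12] = 6, so this is optimal.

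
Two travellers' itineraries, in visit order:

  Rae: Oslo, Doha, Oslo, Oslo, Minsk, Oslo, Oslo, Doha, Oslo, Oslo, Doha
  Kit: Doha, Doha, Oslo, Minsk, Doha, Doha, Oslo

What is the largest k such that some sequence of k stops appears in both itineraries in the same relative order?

One common subsequence of length 5: Doha (Rae #2, Kit #2), then Oslo (Rae #4, Kit #3), then Minsk (Rae #5, Kit #4), then Doha (Rae #8, Kit #6), then Oslo (Rae #10, Kit #7). dp[11][7] = 5 confirms this is the maximum.

5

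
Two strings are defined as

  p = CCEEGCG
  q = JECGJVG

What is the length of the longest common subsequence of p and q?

3

Let dp[i][j] be the LCS length of the first i characters of p and the first j characters of q. dp[i][j] = dp[i-1][j-1]+1 when the i-th and j-th characters match, else max(dp[i-1][j], dp[i][j-1]).
    ·  J  E  C  G  J  V  G
 ·  0  0  0  0  0  0  0  0
 C  0  0  0  1  1  1  1  1
 C  0  0  0  1  1  1  1  1
 E  0  0  1  1  1  1  1  1
 E  0  0  1  1  1  1  1  1
 G  0  0  1  1  2  2  2  2
 C  0  0  1  2  2  2  2  2
 G  0  0  1  2  3  3  3  3
dp[7][7] = 3. One LCS (by backtracking along matches): CGG.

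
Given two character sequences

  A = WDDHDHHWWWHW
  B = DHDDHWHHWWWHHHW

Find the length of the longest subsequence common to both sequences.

Taking D [2,3] → D [3,4] → H [4,5] → H [6,7] → H [7,8] → W [8,9] → W [9,10] → W [10,11] → H [11,14] → W [12,15] gives a common subsequence of length 10. The LCS DP gives dp[12][15] = 10, so this is optimal.

10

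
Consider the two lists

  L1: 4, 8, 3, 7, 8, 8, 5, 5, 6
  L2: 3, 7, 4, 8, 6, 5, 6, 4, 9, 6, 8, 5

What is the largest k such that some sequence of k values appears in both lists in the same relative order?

Let dp[i][j] be the LCS length of the first i values of L1 and the first j values of L2. dp[i][j] = dp[i-1][j-1]+1 when the i-th and j-th values match, else max(dp[i-1][j], dp[i][j-1]).
    ·  3  7  4  8  6  5  6  4  9  6  8  5
 ·  0  0  0  0  0  0  0  0  0  0  0  0  0
 4  0  0  0  1  1  1  1  1  1  1  1  1  1
 8  0  0  0  1  2  2  2  2  2  2  2  2  2
 3  0  1  1  1  2  2  2  2  2  2  2  2  2
 7  0  1  2  2  2  2  2  2  2  2  2  2  2
 8  0  1  2  2  3  3  3  3  3  3  3  3  3
 8  0  1  2  2  3  3  3  3  3  3  3  4  4
 5  0  1  2  2  3  3  4  4  4  4  4  4  5
 5  0  1  2  2  3  3  4  4  4  4  4  4  5
 6  0  1  2  2  3  4  4  5  5  5  5  5  5
dp[9][12] = 5. One LCS (by backtracking along matches): 3, 7, 8, 8, 5.

5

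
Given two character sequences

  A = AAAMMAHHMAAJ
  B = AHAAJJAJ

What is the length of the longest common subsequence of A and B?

5

Let dp[i][j] be the LCS length of the first i characters of A and the first j characters of B. dp[i][j] = dp[i-1][j-1]+1 when the i-th and j-th characters match, else max(dp[i-1][j], dp[i][j-1]).
    ·  A  H  A  A  J  J  A  J
 ·  0  0  0  0  0  0  0  0  0
 A  0  1  1  1  1  1  1  1  1
 A  0  1  1  2  2  2  2  2  2
 A  0  1  1  2  3  3  3  3  3
 M  0  1  1  2  3  3  3  3  3
 M  0  1  1  2  3  3  3  3  3
 A  0  1  1  2  3  3  3  4  4
 H  0  1  2  2  3  3  3  4  4
 H  0  1  2  2  3  3  3  4  4
 M  0  1  2  2  3  3  3  4  4
 A  0  1  2  3  3  3  3  4  4
 A  0  1  2  3  4  4  4  4  4
 J  0  1  2  3  4  5  5  5  5
dp[12][8] = 5. One LCS (by backtracking along matches): AAAAJ.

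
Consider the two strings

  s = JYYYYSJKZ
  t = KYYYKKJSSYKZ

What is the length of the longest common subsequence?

One common subsequence of length 6: Y [2,2] → Y [3,3] → Y [4,4] → Y [5,10] → K [8,11] → Z [9,12]. The LCS DP gives dp[9][12] = 6, so this is optimal.

6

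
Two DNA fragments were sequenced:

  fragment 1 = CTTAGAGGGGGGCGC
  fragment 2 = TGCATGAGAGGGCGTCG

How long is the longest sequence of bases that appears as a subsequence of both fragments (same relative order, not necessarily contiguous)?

11

One common subsequence of length 11: C (fragment 1 #1, fragment 2 #3); then T (fragment 1 #2, fragment 2 #5); then A (fragment 1 #4, fragment 2 #7); then G (fragment 1 #5, fragment 2 #8); then A (fragment 1 #6, fragment 2 #9); then G (fragment 1 #7, fragment 2 #10); then G (fragment 1 #8, fragment 2 #11); then G (fragment 1 #9, fragment 2 #12); then G (fragment 1 #10, fragment 2 #14); then C (fragment 1 #13, fragment 2 #16); then G (fragment 1 #14, fragment 2 #17). Since dp[15][17] = 11, nothing longer is possible.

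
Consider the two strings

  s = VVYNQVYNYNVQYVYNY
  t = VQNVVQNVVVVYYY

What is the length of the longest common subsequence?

Taking V (s #1, t #4); then V (s #2, t #5); then N (s #4, t #7); then V (s #6, t #10); then V (s #11, t #11); then Y (s #13, t #12); then Y (s #15, t #13); then Y (s #17, t #14) gives a common subsequence of length 8, and the DP table's final entry dp[17][14] is also 8, so no common subsequence is longer.

8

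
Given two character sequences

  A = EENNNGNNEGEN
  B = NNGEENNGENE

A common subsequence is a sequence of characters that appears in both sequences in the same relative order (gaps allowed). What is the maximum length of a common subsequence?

Match N (A #4, B #1) → N (A #5, B #2) → G (A #6, B #3) → N (A #7, B #6) → N (A #8, B #7) → G (A #10, B #8) → E (A #11, B #9) → N (A #12, B #10) — 8 characters in the same relative order in both. dp[12][11] = 8 confirms this is the maximum.

8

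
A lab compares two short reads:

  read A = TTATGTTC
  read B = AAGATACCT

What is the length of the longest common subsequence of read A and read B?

4

Pick A [3,2]; then G [5,3]; then T [6,5]; then T [7,9]; all 4 bases appear in both, in order. The LCS DP gives dp[8][9] = 4, so this is optimal.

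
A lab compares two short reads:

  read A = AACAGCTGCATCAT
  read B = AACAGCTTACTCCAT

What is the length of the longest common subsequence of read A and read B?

Pick A at read A[1]=read B[1]; then A at read A[2]=read B[2]; then C at read A[3]=read B[3]; then A at read A[4]=read B[4]; then G at read A[5]=read B[5]; then C at read A[6]=read B[6]; then T at read A[7]=read B[8]; then C at read A[9]=read B[10]; then T at read A[11]=read B[11]; then C at read A[12]=read B[13]; then A at read A[13]=read B[14]; then T at read A[14]=read B[15]; all 12 bases appear in both, in order. The LCS DP gives dp[14][15] = 12, so this is optimal.

12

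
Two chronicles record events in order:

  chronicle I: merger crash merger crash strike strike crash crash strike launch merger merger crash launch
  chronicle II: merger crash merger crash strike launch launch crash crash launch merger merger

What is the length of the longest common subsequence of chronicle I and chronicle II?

Taking merger at chronicle I[1]=chronicle II[1], then crash at chronicle I[2]=chronicle II[2], then merger at chronicle I[3]=chronicle II[3], then crash at chronicle I[4]=chronicle II[4], then strike at chronicle I[5]=chronicle II[5], then crash at chronicle I[7]=chronicle II[8], then crash at chronicle I[8]=chronicle II[9], then launch at chronicle I[10]=chronicle II[10], then merger at chronicle I[11]=chronicle II[11], then merger at chronicle I[12]=chronicle II[12] gives a common subsequence of length 10. Since dp[14][12] = 10, nothing longer is possible.

10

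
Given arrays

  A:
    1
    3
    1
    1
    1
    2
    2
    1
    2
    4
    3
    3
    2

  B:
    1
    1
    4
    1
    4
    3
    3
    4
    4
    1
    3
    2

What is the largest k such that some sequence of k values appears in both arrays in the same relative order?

Match 1 at A[1]=B[1], then 1 at A[3]=B[2], then 1 at A[8]=B[4], then 4 at A[10]=B[5], then 3 at A[11]=B[7], then 3 at A[12]=B[11], then 2 at A[13]=B[12] — 7 values in the same relative order in both. dp[13][12] = 7 confirms this is the maximum.

7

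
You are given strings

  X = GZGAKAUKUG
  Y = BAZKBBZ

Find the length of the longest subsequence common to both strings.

Pick Z [2,3]; then K [5,4]; all 2 characters appear in both, in order. Since dp[10][7] = 2, nothing longer is possible.

2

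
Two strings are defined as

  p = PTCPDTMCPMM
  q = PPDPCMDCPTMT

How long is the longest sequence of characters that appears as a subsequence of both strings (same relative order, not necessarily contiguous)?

7

Let dp[i][j] be the LCS length of the first i characters of p and the first j characters of q. dp[i][j] = dp[i-1][j-1]+1 when the i-th and j-th characters match, else max(dp[i-1][j], dp[i][j-1]).
    ·  P  P  D  P  C  M  D  C  P  T  M  T
 ·  0  0  0  0  0  0  0  0  0  0  0  0  0
 P  0  1  1  1  1  1  1  1  1  1  1  1  1
 T  0  1  1  1  1  1  1  1  1  1  2  2  2
 C  0  1  1  1  1  2  2  2  2  2  2  2  2
 P  0  1  2  2  2  2  2  2  2  3  3  3  3
 D  0  1  2  3  3  3  3  3  3  3  3  3  3
 T  0  1  2  3  3  3  3  3  3  3  4  4  4
 M  0  1  2  3  3  3  4  4  4  4  4  5  5
 C  0  1  2  3  3  4  4  4  5  5  5  5  5
 P  0  1  2  3  4  4  4  4  5  6  6  6  6
 M  0  1  2  3  4  4  5  5  5  6  6  7  7
 M  0  1  2  3  4  4  5  5  5  6  6  7  7
dp[11][12] = 7. One LCS (by backtracking along matches): PPDMCPM.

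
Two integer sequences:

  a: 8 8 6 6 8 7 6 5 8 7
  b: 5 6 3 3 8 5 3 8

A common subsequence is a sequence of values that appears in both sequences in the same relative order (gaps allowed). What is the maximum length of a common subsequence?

4

Let dp[i][j] be the LCS length of the first i values of a and the first j values of b. dp[i][j] = dp[i-1][j-1]+1 when the i-th and j-th values match, else max(dp[i-1][j], dp[i][j-1]).
    ·  5  6  3  3  8  5  3  8
 ·  0  0  0  0  0  0  0  0  0
 8  0  0  0  0  0  1  1  1  1
 8  0  0  0  0  0  1  1  1  2
 6  0  0  1  1  1  1  1  1  2
 6  0  0  1  1  1  1  1  1  2
 8  0  0  1  1  1  2  2  2  2
 7  0  0  1  1  1  2  2  2  2
 6  0  0  1  1  1  2  2  2  2
 5  0  1  1  1  1  2  3  3  3
 8  0  1  1  1  1  2  3  3  4
 7  0  1  1  1  1  2  3  3  4
dp[10][8] = 4. One LCS (by backtracking along matches): 6, 8, 5, 8.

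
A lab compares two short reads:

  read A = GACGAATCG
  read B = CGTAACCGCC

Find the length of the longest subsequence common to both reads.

Match C (read A #3, read B #1) → G (read A #4, read B #2) → A (read A #5, read B #4) → A (read A #6, read B #5) → C (read A #8, read B #7) → G (read A #9, read B #8) — 6 bases in the same relative order in both. Since dp[9][10] = 6, nothing longer is possible.

6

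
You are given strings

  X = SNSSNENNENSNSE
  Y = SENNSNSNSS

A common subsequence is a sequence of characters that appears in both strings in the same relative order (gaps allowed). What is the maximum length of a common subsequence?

Let dp[i][j] be the LCS length of the first i characters of X and the first j characters of Y. dp[i][j] = dp[i-1][j-1]+1 when the i-th and j-th characters match, else max(dp[i-1][j], dp[i][j-1]).
    ·  S  E  N  N  S  N  S  N  S  S
 ·  0  0  0  0  0  0  0  0  0  0  0
 S  0  1  1  1  1  1  1  1  1  1  1
 N  0  1  1  2  2  2  2  2  2  2  2
 S  0  1  1  2  2  3  3  3  3  3  3
 S  0  1  1  2  2  3  3  4  4  4  4
 N  0  1  1  2  3  3  4  4  5  5  5
 E  0  1  2  2  3  3  4  4  5  5  5
 N  0  1  2  3  3  3  4  4  5  5  5
 N  0  1  2  3  4  4  4  4  5  5  5
 E  0  1  2  3  4  4  4  4  5  5  5
 N  0  1  2  3  4  4  5  5  5  5  5
 S  0  1  2  3  4  5  5  6  6  6  6
 N  0  1  2  3  4  5  6  6  7  7  7
 S  0  1  2  3  4  5  6  7  7  8  8
 E  0  1  2  3  4  5  6  7  7  8  8
dp[14][10] = 8. One LCS (by backtracking along matches): SENNNSNS.

8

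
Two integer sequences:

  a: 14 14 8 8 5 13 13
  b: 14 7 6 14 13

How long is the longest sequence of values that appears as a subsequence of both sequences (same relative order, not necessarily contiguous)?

Let dp[i][j] be the LCS length of the first i values of a and the first j values of b. dp[i][j] = dp[i-1][j-1]+1 when the i-th and j-th values match, else max(dp[i-1][j], dp[i][j-1]).
    · 14  7  6 14 13
 ·  0  0  0  0  0  0
14  0  1  1  1  1  1
14  0  1  1  1  2  2
 8  0  1  1  1  2  2
 8  0  1  1  1  2  2
 5  0  1  1  1  2  2
13  0  1  1  1  2  3
13  0  1  1  1  2  3
dp[7][5] = 3. One LCS (by backtracking along matches): 14, 14, 13.

3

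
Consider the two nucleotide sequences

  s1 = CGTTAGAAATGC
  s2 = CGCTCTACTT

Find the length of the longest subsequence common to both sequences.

Match C at s1[1]=s2[1] → G at s1[2]=s2[2] → T at s1[3]=s2[4] → T at s1[4]=s2[6] → A at s1[5]=s2[7] → T at s1[10]=s2[10] — 6 bases in the same relative order in both, and the DP table's final entry dp[12][10] is also 6, so no common subsequence is longer.

6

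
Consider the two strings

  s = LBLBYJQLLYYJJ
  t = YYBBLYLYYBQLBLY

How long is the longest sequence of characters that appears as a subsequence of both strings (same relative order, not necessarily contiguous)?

Match L at s[1]=t[5], then L at s[3]=t[7], then B at s[4]=t[10], then Q at s[7]=t[11], then L at s[8]=t[12], then L at s[9]=t[14], then Y at s[11]=t[15] — 7 characters in the same relative order in both. dp[13][15] = 7 confirms this is the maximum.

7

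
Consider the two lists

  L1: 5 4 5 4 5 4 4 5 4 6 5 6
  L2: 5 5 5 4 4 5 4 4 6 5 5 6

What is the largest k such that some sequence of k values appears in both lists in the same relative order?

10

Let dp[i][j] be the LCS length of the first i values of L1 and the first j values of L2. dp[i][j] = dp[i-1][j-1]+1 when the i-th and j-th values match, else max(dp[i-1][j], dp[i][j-1]).
    ·  5  5  5  4  4  5  4  4  6  5  5  6
 ·  0  0  0  0  0  0  0  0  0  0  0  0  0
 5  0  1  1  1  1  1  1  1  1  1  1  1  1
 4  0  1  1  1  2  2  2  2  2  2  2  2  2
 5  0  1  2  2  2  2  3  3  3  3  3  3  3
 4  0  1  2  2  3  3  3  4  4  4  4  4  4
 5  0  1  2  3  3  3  4  4  4  4  5  5  5
 4  0  1  2  3  4  4  4  5  5  5  5  5  5
 4  0  1  2  3  4  5  5  5  6  6  6  6  6
 5  0  1  2  3  4  5  6  6  6  6  7  7  7
 4  0  1  2  3  4  5  6  7  7  7  7  7  7
 6  0  1  2  3  4  5  6  7  7  8  8  8  8
 5  0  1  2  3  4  5  6  7  7  8  9  9  9
 6  0  1  2  3  4  5  6  7  7  8  9  9 10
dp[12][12] = 10. One LCS (by backtracking along matches): 5, 5, 5, 4, 4, 5, 4, 6, 5, 6.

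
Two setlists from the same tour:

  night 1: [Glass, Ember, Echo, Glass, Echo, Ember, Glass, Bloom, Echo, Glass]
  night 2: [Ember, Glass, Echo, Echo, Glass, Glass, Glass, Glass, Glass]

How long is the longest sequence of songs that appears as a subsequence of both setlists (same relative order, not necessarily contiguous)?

5

One common subsequence of length 5: Glass [1,2], Echo [3,4], Glass [4,7], Glass [7,8], Glass [10,9]. The LCS DP gives dp[10][9] = 5, so this is optimal.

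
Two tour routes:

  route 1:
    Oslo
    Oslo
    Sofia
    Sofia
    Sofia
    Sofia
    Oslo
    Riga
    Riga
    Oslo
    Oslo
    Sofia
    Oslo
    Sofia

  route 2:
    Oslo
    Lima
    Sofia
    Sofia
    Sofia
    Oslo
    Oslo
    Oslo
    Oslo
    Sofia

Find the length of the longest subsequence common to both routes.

Match Oslo (route 1 #1, route 2 #1); then Sofia (route 1 #4, route 2 #3); then Sofia (route 1 #5, route 2 #4); then Sofia (route 1 #6, route 2 #5); then Oslo (route 1 #7, route 2 #6); then Oslo (route 1 #10, route 2 #7); then Oslo (route 1 #11, route 2 #8); then Oslo (route 1 #13, route 2 #9); then Sofia (route 1 #14, route 2 #10) — 9 stops in the same relative order in both, and the DP table's final entry dp[14][10] is also 9, so no common subsequence is longer.

9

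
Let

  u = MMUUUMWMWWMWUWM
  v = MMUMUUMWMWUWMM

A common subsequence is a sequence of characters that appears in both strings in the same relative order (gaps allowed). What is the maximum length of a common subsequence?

One common subsequence of length 12: M (u #1, v #1); then M (u #2, v #2); then U (u #3, v #3); then U (u #4, v #5); then U (u #5, v #6); then M (u #6, v #7); then W (u #7, v #8); then M (u #8, v #9); then W (u #9, v #10); then W (u #10, v #12); then M (u #11, v #13); then M (u #15, v #14), and the DP table's final entry dp[15][14] is also 12, so no common subsequence is longer.

12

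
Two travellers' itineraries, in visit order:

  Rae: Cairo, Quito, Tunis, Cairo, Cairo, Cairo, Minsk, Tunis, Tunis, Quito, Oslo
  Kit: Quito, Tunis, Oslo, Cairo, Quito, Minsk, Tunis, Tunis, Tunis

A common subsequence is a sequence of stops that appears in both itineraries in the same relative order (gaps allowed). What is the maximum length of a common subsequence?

One common subsequence of length 6: Quito [2,1] → Tunis [3,2] → Cairo [4,4] → Minsk [7,6] → Tunis [8,8] → Tunis [9,9]. Since dp[11][9] = 6, nothing longer is possible.

6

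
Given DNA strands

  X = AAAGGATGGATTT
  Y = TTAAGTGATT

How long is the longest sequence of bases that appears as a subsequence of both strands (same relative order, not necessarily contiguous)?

Match A at X[2]=Y[3], then A at X[3]=Y[4], then G at X[5]=Y[5], then T at X[7]=Y[6], then G at X[9]=Y[7], then A at X[10]=Y[8], then T at X[12]=Y[9], then T at X[13]=Y[10] — 8 bases in the same relative order in both, and the DP table's final entry dp[13][10] is also 8, so no common subsequence is longer.

8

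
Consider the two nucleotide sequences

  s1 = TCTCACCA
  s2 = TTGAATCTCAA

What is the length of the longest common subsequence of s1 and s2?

One common subsequence of length 6: T at s1[1]=s2[6], then C at s1[2]=s2[7], then T at s1[3]=s2[8], then C at s1[4]=s2[9], then A at s1[5]=s2[10], then A at s1[8]=s2[11], and the DP table's final entry dp[8][11] is also 6, so no common subsequence is longer.

6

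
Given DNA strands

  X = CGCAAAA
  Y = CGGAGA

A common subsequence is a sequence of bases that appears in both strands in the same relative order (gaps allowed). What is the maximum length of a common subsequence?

Match C at X[1]=Y[1], G at X[2]=Y[3], A at X[4]=Y[4], A at X[7]=Y[6] — 4 bases in the same relative order in both. dp[7][6] = 4 confirms this is the maximum.

4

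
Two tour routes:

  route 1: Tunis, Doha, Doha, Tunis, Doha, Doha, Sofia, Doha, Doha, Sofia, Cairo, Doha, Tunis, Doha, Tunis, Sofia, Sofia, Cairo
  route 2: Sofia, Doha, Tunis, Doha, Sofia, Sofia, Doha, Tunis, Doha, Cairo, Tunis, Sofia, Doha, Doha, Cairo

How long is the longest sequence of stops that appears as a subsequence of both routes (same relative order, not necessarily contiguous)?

11

Taking Doha at route 1[3]=route 2[2] → Tunis at route 1[4]=route 2[3] → Doha at route 1[6]=route 2[4] → Sofia at route 1[7]=route 2[5] → Sofia at route 1[10]=route 2[6] → Doha at route 1[12]=route 2[7] → Tunis at route 1[13]=route 2[8] → Doha at route 1[14]=route 2[9] → Tunis at route 1[15]=route 2[11] → Sofia at route 1[16]=route 2[12] → Cairo at route 1[18]=route 2[15] gives a common subsequence of length 11. dp[18][15] = 11 confirms this is the maximum.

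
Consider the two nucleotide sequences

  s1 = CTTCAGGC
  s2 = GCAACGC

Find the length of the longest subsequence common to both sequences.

Let dp[i][j] be the LCS length of the first i bases of s1 and the first j bases of s2. dp[i][j] = dp[i-1][j-1]+1 when the i-th and j-th bases match, else max(dp[i-1][j], dp[i][j-1]).
    ·  G  C  A  A  C  G  C
 ·  0  0  0  0  0  0  0  0
 C  0  0  1  1  1  1  1  1
 T  0  0  1  1  1  1  1  1
 T  0  0  1  1  1  1  1  1
 C  0  0  1  1  1  2  2  2
 A  0  0  1  2  2  2  2  2
 G  0  1  1  2  2  2  3  3
 G  0  1  1  2  2  2  3  3
 C  0  1  2  2  2  3  3  4
dp[8][7] = 4. One LCS (by backtracking along matches): CCGC.

4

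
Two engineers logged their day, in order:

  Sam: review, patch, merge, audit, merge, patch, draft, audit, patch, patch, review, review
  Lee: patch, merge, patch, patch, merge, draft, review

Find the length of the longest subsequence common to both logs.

One common subsequence of length 5: patch (Sam #2, Lee #1), merge (Sam #3, Lee #2), merge (Sam #5, Lee #5), draft (Sam #7, Lee #6), review (Sam #12, Lee #7). Since dp[12][7] = 5, nothing longer is possible.

5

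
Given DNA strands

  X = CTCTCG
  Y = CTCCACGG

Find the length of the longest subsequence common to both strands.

One common subsequence of length 5: C [1,1]; then T [2,2]; then C [3,4]; then C [5,6]; then G [6,8]. dp[6][8] = 5 confirms this is the maximum.

5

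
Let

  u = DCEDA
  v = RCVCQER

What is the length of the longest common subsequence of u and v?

Let dp[i][j] be the LCS length of the first i characters of u and the first j characters of v. dp[i][j] = dp[i-1][j-1]+1 when the i-th and j-th characters match, else max(dp[i-1][j], dp[i][j-1]).
    ·  R  C  V  C  Q  E  R
 ·  0  0  0  0  0  0  0  0
 D  0  0  0  0  0  0  0  0
 C  0  0  1  1  1  1  1  1
 E  0  0  1  1  1  1  2  2
 D  0  0  1  1  1  1  2  2
 A  0  0  1  1  1  1  2  2
dp[5][7] = 2. One LCS (by backtracking along matches): CE.

2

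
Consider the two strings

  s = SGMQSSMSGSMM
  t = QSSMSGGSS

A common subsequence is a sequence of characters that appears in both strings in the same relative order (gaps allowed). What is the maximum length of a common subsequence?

7

Pick Q [4,1], then S [5,2], then S [6,3], then M [7,4], then S [8,5], then G [9,7], then S [10,9]; all 7 characters appear in both, in order. Since dp[12][9] = 7, nothing longer is possible.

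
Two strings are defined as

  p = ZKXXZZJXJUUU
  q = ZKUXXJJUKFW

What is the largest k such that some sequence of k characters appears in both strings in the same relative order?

Taking Z at p[1]=q[1], K at p[2]=q[2], X at p[3]=q[4], X at p[4]=q[5], J at p[7]=q[6], J at p[9]=q[7], U at p[10]=q[8] gives a common subsequence of length 7, and the DP table's final entry dp[12][11] is also 7, so no common subsequence is longer.

7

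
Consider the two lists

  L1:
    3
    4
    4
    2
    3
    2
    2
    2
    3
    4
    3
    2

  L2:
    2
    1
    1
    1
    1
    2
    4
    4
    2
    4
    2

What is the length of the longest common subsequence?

5

Let dp[i][j] be the LCS length of the first i values of L1 and the first j values of L2. dp[i][j] = dp[i-1][j-1]+1 when the i-th and j-th values match, else max(dp[i-1][j], dp[i][j-1]).
    ·  2  1  1  1  1  2  4  4  2  4  2
 ·  0  0  0  0  0  0  0  0  0  0  0  0
 3  0  0  0  0  0  0  0  0  0  0  0  0
 4  0  0  0  0  0  0  0  1  1  1  1  1
 4  0  0  0  0  0  0  0  1  2  2  2  2
 2  0  1  1  1  1  1  1  1  2  3  3  3
 3  0  1  1  1  1  1  1  1  2  3  3  3
 2  0  1  1  1  1  1  2  2  2  3  3  4
 2  0  1  1  1  1  1  2  2  2  3  3  4
 2  0  1  1  1  1  1  2  2  2  3  3  4
 3  0  1  1  1  1  1  2  2  2  3  3  4
 4  0  1  1  1  1  1  2  3  3  3  4  4
 3  0  1  1  1  1  1  2  3  3  3  4  4
 2  0  1  1  1  1  1  2  3  3  4  4  5
dp[12][11] = 5. One LCS (by backtracking along matches): 4, 4, 2, 4, 2.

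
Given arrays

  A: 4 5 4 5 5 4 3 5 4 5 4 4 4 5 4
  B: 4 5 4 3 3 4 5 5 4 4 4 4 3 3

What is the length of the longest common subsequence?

Match 4 at A[1]=B[1] → 5 at A[2]=B[2] → 4 at A[3]=B[3] → 4 at A[6]=B[6] → 5 at A[8]=B[7] → 5 at A[10]=B[8] → 4 at A[11]=B[9] → 4 at A[12]=B[10] → 4 at A[13]=B[11] → 4 at A[15]=B[12] — 10 values in the same relative order in both, and the DP table's final entry dp[15][14] is also 10, so no common subsequence is longer.

10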